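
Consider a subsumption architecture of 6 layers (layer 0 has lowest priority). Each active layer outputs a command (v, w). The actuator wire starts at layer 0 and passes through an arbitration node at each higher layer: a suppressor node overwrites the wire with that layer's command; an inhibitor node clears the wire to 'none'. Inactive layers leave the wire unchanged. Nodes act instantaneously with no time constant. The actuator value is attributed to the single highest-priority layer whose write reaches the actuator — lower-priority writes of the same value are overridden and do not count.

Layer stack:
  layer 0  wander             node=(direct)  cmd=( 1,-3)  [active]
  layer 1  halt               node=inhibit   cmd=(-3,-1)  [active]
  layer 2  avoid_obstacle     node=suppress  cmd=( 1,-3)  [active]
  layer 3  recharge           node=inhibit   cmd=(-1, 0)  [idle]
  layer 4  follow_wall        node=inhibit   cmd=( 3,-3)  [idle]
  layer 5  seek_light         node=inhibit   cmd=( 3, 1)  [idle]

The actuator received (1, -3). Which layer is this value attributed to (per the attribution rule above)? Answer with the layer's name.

avoid_obstacle

[0] wander on; wire := (1, -3)
[1] halt on (inhibit); wire := none
[2] avoid_obstacle on (suppress); wire := (1, -3)
[3] recharge off; pass (1, -3)
[4] follow_wall off; pass (1, -3)
[5] seek_light off; pass (1, -3)
output (1, -3)
last writer: layer 2 = avoid_obstacle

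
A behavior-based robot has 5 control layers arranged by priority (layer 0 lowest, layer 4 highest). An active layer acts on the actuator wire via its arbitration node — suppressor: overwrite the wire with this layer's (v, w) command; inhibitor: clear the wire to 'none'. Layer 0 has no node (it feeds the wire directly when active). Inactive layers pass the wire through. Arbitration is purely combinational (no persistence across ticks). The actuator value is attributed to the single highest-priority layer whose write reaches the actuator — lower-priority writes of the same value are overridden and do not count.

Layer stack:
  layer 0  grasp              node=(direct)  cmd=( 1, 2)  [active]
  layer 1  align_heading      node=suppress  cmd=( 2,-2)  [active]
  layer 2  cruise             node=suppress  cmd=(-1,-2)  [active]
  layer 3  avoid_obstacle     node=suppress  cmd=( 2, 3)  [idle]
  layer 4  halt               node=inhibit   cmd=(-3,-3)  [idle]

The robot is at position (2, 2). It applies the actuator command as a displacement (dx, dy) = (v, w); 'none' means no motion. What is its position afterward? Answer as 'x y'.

layer 0 (grasp) active — direct: (1, 2)
layer 1 (align_heading) active — suppresses: (2, -2)
layer 2 (cruise) active — suppresses: (-1, -2)
layer 3 (avoid_obstacle) idle — unchanged: (-1, -2)
layer 4 (halt) idle — unchanged: (-1, -2)
→ actuator (-1, -2)
position: (2, 2) + (-1, -2) = (1, 0)

1 0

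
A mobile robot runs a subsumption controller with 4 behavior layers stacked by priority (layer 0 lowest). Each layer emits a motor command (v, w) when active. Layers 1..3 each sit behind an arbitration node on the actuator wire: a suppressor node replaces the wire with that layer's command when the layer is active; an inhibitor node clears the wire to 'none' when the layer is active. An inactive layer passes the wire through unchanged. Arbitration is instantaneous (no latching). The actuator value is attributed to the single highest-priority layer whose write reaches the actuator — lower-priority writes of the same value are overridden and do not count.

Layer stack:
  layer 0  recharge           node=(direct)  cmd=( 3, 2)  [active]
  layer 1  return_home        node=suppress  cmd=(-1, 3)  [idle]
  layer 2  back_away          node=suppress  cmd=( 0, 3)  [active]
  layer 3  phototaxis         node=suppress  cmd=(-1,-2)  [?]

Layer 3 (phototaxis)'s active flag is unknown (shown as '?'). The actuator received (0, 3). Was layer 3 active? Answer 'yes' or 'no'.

no

If layer 3 is active=yes:
  actuator would be (-1, -2)
If layer 3 is active=no:
  actuator would be (0, 3)
Observed (0, 3), so layer 3 was idle.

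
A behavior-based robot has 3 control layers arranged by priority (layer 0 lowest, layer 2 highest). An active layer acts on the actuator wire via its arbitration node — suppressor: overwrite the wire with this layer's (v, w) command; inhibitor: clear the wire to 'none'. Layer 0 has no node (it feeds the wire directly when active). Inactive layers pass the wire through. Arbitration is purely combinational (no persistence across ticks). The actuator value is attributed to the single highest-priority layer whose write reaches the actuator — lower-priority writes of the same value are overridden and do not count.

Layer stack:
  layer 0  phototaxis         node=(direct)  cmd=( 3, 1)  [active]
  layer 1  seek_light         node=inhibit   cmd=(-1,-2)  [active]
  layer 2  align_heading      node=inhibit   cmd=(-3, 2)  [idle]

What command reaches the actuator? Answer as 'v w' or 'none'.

none

layer 0 (phototaxis) active — direct: (3, 1)
layer 1 (seek_light) active — inhibits: none
layer 2 (align_heading) idle — unchanged: none
→ actuator none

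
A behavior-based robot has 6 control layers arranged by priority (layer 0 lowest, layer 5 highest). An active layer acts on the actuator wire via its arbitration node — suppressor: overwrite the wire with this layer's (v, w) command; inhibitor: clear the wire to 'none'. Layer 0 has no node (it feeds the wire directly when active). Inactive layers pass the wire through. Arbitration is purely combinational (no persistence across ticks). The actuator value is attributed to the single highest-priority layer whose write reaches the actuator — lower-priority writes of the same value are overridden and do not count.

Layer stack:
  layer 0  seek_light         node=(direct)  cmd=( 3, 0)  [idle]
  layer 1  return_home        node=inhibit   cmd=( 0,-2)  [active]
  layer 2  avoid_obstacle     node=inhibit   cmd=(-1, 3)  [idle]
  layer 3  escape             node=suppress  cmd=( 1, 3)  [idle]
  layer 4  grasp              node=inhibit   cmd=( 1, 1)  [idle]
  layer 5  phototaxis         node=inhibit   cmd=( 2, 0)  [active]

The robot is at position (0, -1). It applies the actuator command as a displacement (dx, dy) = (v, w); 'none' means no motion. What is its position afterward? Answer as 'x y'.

0 -1

[0] seek_light off; wire := none
[1] return_home on (inhibit); wire := none
[2] avoid_obstacle off; pass none
[3] escape off; pass none
[4] grasp off; pass none
[5] phototaxis on (inhibit); wire := none
output none
position: (0, -1) + none = (0, -1)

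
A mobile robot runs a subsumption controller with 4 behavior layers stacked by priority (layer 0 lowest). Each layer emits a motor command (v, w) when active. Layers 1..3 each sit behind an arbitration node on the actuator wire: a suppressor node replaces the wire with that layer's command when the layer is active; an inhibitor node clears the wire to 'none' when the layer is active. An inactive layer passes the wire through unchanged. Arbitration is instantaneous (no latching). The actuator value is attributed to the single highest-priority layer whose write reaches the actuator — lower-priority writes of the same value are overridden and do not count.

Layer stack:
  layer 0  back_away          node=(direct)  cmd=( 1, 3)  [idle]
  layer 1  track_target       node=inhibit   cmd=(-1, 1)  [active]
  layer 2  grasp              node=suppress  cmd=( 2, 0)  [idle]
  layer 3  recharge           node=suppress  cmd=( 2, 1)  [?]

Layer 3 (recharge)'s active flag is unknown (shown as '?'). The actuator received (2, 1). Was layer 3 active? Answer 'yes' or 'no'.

yes

If layer 3 is active=yes:
  actuator would be (2, 1)
If layer 3 is active=no:
  actuator would be none
Observed (2, 1), so layer 3 was active.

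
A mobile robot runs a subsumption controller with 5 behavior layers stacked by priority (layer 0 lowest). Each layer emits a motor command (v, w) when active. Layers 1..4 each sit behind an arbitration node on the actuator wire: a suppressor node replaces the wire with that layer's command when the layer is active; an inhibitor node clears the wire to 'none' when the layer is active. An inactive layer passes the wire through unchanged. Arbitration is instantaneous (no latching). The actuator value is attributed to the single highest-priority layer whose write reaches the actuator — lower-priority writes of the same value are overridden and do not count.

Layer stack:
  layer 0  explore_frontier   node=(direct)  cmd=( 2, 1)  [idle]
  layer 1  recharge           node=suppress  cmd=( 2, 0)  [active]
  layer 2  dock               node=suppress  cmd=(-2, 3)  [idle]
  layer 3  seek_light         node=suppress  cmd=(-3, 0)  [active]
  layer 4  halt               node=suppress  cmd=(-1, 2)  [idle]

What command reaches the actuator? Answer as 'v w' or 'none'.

layer 0 (explore_frontier) idle — none
layer 1 (recharge) active — suppresses: (2, 0)
layer 2 (dock) idle — unchanged: (2, 0)
layer 3 (seek_light) active — suppresses: (-3, 0)
layer 4 (halt) idle — unchanged: (-3, 0)
→ actuator (-3, 0)

-3 0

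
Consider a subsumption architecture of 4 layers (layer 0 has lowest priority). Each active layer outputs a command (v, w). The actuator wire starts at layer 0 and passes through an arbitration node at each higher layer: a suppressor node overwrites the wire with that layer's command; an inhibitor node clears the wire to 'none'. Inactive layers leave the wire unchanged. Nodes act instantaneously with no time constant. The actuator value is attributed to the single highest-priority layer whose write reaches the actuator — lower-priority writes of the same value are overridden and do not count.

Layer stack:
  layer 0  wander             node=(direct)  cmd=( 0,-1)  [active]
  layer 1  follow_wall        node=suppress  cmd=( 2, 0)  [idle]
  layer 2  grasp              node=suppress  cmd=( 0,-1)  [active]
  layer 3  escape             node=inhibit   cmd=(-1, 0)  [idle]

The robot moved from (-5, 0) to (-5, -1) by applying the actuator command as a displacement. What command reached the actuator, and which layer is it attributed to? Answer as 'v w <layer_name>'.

displacement = (-5, -1) − (-5, 0) = (0, -1)
layer 0 (wander) active — direct: (0, -1)
layer 1 (follow_wall) idle — unchanged: (0, -1)
layer 2 (grasp) active — suppresses: (0, -1)
layer 3 (escape) idle — unchanged: (0, -1)
→ actuator (0, -1) — from layer 2 (grasp)

0 -1 grasp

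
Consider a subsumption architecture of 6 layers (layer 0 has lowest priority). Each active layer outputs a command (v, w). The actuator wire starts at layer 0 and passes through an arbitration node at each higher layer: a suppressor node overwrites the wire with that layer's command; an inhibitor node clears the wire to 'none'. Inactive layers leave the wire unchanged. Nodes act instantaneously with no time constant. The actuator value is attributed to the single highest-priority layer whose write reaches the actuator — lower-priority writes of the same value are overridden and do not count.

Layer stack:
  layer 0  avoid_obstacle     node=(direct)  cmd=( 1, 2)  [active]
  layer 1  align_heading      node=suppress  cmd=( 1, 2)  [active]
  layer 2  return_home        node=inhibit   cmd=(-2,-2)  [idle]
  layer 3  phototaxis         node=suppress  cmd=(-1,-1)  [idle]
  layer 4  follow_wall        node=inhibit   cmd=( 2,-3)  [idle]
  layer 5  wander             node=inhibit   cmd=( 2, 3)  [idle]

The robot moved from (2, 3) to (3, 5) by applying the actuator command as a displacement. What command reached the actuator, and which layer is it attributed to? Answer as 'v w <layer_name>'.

displacement = (3, 5) − (2, 3) = (1, 2)
layer 0 (avoid_obstacle) active — direct: (1, 2)
layer 1 (align_heading) active — suppresses: (1, 2)
layer 2 (return_home) idle — unchanged: (1, 2)
layer 3 (phototaxis) idle — unchanged: (1, 2)
layer 4 (follow_wall) idle — unchanged: (1, 2)
layer 5 (wander) idle — unchanged: (1, 2)
→ actuator (1, 2) — from layer 1 (align_heading)

1 2 align_heading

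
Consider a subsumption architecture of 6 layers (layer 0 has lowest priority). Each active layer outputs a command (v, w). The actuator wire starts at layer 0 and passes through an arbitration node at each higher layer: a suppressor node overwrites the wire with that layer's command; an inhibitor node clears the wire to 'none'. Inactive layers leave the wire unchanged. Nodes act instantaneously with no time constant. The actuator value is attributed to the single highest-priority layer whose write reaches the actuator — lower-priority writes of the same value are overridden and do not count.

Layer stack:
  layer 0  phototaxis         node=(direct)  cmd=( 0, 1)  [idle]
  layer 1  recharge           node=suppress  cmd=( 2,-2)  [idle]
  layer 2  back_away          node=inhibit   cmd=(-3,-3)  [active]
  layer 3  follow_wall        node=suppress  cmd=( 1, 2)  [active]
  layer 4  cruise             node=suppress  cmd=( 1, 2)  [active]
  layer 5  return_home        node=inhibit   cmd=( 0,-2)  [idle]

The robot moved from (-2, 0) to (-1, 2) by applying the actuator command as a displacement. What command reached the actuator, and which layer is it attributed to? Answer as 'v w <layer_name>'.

displacement = (-1, 2) − (-2, 0) = (1, 2)
layer 0 (phototaxis) idle — none
layer 1 (recharge) idle — unchanged: none
layer 2 (back_away) active — inhibits: none
layer 3 (follow_wall) active — suppresses: (1, 2)
layer 4 (cruise) active — suppresses: (1, 2)
layer 5 (return_home) idle — unchanged: (1, 2)
→ actuator (1, 2) — from layer 4 (cruise)

1 2 cruise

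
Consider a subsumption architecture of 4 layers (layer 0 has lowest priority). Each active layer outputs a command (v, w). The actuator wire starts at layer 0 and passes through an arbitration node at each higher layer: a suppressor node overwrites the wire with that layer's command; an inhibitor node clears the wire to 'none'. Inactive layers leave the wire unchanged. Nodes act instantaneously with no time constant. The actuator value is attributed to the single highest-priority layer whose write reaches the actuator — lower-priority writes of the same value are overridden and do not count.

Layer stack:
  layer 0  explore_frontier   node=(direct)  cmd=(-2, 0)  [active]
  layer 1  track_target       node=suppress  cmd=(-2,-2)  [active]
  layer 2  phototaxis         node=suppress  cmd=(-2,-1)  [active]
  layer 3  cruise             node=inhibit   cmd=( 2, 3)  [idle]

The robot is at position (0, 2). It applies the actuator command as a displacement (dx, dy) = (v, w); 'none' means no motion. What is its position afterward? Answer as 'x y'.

layer 0 (explore_frontier) active — direct: (-2, 0)
layer 1 (track_target) active — suppresses: (-2, -2)
layer 2 (phototaxis) active — suppresses: (-2, -1)
layer 3 (cruise) idle — unchanged: (-2, -1)
→ actuator (-2, -1)
position: (0, 2) + (-2, -1) = (-2, 1)

-2 1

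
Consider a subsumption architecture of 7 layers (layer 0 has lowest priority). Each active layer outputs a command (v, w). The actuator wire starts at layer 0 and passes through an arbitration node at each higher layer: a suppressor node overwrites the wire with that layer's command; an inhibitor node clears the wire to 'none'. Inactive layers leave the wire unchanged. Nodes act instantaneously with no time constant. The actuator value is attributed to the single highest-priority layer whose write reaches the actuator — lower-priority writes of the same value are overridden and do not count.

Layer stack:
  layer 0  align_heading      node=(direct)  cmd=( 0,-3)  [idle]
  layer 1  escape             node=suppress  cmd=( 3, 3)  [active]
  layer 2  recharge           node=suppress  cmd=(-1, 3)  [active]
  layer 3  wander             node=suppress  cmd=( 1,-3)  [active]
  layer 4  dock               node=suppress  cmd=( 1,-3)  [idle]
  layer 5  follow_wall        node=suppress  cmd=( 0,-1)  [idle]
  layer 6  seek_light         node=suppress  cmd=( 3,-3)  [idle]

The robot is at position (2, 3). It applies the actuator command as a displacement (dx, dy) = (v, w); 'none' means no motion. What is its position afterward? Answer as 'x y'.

L0 align_heading: idle → wire = none
L1 escape: active, suppressor → wire = (3, 3)
L2 recharge: active, suppressor → wire = (-1, 3)
L3 wander: active, suppressor → wire = (1, -3)
L4 dock: idle → wire stays (1, -3)
L5 follow_wall: idle → wire stays (1, -3)
L6 seek_light: idle → wire stays (1, -3)
actuator = (1, -3)
position: (2, 3) + (1, -3) = (3, 0)

3 0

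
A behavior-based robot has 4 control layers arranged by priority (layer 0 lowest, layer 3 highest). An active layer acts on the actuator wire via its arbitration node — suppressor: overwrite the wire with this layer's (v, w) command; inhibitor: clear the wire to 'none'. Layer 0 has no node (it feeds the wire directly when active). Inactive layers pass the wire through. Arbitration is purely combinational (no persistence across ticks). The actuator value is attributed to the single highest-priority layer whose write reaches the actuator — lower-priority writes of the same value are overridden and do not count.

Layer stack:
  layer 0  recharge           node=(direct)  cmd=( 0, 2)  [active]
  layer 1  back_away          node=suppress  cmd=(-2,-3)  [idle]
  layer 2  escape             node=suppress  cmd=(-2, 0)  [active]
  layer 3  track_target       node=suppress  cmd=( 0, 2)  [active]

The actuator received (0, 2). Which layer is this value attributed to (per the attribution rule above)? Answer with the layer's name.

track_target

layer 0 (recharge) active — direct: (0, 2)
layer 1 (back_away) idle — unchanged: (0, 2)
layer 2 (escape) active — suppresses: (-2, 0)
layer 3 (track_target) active — suppresses: (0, 2)
→ actuator (0, 2)
last writer: layer 3 = track_target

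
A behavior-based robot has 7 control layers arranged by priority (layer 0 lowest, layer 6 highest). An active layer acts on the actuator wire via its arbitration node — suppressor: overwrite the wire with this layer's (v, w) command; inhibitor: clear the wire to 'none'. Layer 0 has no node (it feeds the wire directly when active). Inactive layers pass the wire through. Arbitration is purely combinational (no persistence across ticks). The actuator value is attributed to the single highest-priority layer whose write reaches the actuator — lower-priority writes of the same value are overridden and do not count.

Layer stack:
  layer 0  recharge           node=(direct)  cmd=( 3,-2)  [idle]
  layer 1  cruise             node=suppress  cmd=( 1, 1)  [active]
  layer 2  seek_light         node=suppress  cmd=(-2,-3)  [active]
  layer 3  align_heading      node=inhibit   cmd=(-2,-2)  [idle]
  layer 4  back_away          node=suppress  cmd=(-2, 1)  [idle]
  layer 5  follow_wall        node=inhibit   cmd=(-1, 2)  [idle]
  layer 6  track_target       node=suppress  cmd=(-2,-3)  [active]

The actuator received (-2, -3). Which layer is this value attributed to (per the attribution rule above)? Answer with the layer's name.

layer 0 (recharge) idle — none
layer 1 (cruise) active — suppresses: (1, 1)
layer 2 (seek_light) active — suppresses: (-2, -3)
layer 3 (align_heading) idle — unchanged: (-2, -3)
layer 4 (back_away) idle — unchanged: (-2, -3)
layer 5 (follow_wall) idle — unchanged: (-2, -3)
layer 6 (track_target) active — suppresses: (-2, -3)
→ actuator (-2, -3)
last writer: layer 6 = track_target

track_target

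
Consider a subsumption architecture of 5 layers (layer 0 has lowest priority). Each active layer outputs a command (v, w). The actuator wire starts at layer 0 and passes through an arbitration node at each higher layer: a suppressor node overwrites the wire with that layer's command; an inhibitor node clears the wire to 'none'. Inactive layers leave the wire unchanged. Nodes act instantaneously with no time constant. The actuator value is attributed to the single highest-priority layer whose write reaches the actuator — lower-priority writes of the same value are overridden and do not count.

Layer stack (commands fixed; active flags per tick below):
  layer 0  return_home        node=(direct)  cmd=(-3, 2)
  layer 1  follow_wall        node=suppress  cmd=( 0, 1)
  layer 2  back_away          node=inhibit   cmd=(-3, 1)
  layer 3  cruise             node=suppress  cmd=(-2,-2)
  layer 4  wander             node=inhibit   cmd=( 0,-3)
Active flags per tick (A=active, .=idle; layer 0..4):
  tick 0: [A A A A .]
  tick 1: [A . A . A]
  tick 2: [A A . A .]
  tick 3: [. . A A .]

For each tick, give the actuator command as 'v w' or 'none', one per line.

tick 0:
  L0 return_home: active, feeds wire = (-3, 2)
  L1 follow_wall: active, suppressor → wire = (0, 1)
  L2 back_away: active, inhibitor → wire = none
  L3 cruise: active, suppressor → wire = (-2, -2)
  L4 wander: idle → wire stays (-2, -2)
  actuator = (-2, -2)
tick 1:
  L0 return_home: active, feeds wire = (-3, 2)
  L1 follow_wall: idle → wire stays (-3, 2)
  L2 back_away: active, inhibitor → wire = none
  L3 cruise: idle → wire stays none
  L4 wander: active, inhibitor → wire = none
  actuator = none
tick 2:
  L0 return_home: active, feeds wire = (-3, 2)
  L1 follow_wall: active, suppressor → wire = (0, 1)
  L2 back_away: idle → wire stays (0, 1)
  L3 cruise: active, suppressor → wire = (-2, -2)
  L4 wander: idle → wire stays (-2, -2)
  actuator = (-2, -2)
tick 3:
  L0 return_home: idle → wire = none
  L1 follow_wall: idle → wire stays none
  L2 back_away: active, inhibitor → wire = none
  L3 cruise: active, suppressor → wire = (-2, -2)
  L4 wander: idle → wire stays (-2, -2)
  actuator = (-2, -2)

-2 -2
none
-2 -2
-2 -2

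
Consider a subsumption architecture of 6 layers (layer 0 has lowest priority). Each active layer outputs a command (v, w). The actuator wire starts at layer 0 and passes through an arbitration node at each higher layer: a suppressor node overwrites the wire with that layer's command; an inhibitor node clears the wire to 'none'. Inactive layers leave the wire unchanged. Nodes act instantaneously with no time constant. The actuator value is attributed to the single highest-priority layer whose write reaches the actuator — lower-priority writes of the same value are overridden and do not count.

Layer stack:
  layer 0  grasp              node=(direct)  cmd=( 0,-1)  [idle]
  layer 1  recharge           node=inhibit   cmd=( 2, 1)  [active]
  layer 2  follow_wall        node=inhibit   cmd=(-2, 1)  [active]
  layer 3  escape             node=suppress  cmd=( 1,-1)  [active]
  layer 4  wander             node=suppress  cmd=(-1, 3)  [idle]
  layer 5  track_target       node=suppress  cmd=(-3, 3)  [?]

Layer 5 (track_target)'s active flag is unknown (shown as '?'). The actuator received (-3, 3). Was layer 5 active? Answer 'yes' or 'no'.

If layer 5 is active=yes:
  actuator would be (-3, 3)
If layer 5 is active=no:
  actuator would be (1, -1)
Observed (-3, 3), so layer 5 was active.

yes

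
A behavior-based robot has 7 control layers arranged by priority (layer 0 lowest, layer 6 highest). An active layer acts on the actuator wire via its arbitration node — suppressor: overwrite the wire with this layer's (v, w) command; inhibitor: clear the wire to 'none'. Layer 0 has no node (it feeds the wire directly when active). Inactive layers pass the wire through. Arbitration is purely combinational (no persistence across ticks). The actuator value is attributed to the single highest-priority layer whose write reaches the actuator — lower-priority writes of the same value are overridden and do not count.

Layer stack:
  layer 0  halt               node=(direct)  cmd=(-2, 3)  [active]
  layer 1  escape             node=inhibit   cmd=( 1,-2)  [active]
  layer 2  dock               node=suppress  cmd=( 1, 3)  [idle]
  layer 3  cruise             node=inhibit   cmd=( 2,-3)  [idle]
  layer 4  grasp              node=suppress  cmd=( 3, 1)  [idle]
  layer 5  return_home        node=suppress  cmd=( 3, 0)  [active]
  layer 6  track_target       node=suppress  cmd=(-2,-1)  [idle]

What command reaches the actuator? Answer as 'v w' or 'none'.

[0] halt on; wire := (-2, 3)
[1] escape on (inhibit); wire := none
[2] dock off; pass none
[3] cruise off; pass none
[4] grasp off; pass none
[5] return_home on (suppress); wire := (3, 0)
[6] track_target off; pass (3, 0)
output (3, 0)

3 0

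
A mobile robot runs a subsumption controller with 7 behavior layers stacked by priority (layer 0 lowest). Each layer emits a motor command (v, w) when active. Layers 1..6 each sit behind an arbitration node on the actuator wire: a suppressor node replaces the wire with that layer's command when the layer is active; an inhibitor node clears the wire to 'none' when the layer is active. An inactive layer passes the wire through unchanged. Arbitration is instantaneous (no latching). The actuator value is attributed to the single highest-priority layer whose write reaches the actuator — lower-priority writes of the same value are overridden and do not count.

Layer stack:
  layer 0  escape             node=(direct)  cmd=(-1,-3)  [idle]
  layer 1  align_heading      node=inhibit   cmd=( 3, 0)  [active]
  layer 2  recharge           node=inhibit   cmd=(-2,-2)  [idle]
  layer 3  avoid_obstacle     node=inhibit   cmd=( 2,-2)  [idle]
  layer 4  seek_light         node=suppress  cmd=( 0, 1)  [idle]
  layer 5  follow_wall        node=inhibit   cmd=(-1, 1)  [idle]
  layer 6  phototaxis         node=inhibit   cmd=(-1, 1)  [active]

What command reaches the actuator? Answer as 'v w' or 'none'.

[0] escape off; wire := none
[1] align_heading on (inhibit); wire := none
[2] recharge off; pass none
[3] avoid_obstacle off; pass none
[4] seek_light off; pass none
[5] follow_wall off; pass none
[6] phototaxis on (inhibit); wire := none
output none

none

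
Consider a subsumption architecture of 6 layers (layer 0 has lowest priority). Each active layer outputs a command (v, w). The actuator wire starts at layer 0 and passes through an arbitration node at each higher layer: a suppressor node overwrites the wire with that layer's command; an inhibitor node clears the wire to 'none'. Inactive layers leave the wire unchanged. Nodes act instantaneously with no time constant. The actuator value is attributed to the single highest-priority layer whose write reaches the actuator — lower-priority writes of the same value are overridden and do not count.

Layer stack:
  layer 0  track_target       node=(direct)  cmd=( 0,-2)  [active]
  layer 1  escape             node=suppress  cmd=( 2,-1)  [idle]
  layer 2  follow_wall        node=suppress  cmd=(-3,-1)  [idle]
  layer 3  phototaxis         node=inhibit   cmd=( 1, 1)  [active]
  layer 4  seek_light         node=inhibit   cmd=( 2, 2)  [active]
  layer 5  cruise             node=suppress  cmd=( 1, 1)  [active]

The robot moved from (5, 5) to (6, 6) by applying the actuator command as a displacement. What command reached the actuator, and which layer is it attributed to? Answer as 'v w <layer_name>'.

1 1 cruise

displacement = (6, 6) − (5, 5) = (1, 1)
[0] track_target on; wire := (0, -2)
[1] escape off; pass (0, -2)
[2] follow_wall off; pass (0, -2)
[3] phototaxis on (inhibit); wire := none
[4] seek_light on (inhibit); wire := none
[5] cruise on (suppress); wire := (1, 1)
output (1, 1) — from layer 5 (cruise)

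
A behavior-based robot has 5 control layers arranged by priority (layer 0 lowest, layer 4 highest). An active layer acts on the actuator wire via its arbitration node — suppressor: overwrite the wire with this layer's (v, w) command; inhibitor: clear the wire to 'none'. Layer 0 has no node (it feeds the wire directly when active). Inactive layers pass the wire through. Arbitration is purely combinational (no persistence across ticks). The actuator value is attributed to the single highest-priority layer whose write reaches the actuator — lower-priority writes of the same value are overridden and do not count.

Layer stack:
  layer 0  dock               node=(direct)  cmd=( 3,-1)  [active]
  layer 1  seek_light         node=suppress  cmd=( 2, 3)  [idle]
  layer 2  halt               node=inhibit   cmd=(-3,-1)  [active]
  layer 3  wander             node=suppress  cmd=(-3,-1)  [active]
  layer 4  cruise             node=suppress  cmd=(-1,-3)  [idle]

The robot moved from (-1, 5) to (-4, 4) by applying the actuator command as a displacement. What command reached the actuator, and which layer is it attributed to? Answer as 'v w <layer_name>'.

-3 -1 wander

displacement = (-4, 4) − (-1, 5) = (-3, -1)
L0 dock: active, feeds wire = (3, -1)
L1 seek_light: idle → wire stays (3, -1)
L2 halt: active, inhibitor → wire = none
L3 wander: active, suppressor → wire = (-3, -1)
L4 cruise: idle → wire stays (-3, -1)
actuator = (-3, -1) — from layer 3 (wander)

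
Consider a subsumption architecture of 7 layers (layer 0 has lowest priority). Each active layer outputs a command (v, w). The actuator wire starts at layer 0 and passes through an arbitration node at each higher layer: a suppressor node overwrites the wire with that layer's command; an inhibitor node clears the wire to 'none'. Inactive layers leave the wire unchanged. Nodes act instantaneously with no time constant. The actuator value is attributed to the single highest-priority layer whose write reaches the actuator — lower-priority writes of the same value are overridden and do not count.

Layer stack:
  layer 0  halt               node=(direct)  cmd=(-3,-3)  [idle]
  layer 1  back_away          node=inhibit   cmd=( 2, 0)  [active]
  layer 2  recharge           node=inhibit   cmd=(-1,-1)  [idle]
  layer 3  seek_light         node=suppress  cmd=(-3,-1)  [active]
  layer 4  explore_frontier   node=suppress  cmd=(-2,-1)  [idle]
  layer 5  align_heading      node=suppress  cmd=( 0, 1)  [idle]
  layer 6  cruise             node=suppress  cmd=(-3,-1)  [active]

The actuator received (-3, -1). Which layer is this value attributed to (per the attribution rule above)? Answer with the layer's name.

cruise

layer 0 (halt) idle — none
layer 1 (back_away) active — inhibits: none
layer 2 (recharge) idle — unchanged: none
layer 3 (seek_light) active — suppresses: (-3, -1)
layer 4 (explore_frontier) idle — unchanged: (-3, -1)
layer 5 (align_heading) idle — unchanged: (-3, -1)
layer 6 (cruise) active — suppresses: (-3, -1)
→ actuator (-3, -1)
last writer: layer 6 = cruise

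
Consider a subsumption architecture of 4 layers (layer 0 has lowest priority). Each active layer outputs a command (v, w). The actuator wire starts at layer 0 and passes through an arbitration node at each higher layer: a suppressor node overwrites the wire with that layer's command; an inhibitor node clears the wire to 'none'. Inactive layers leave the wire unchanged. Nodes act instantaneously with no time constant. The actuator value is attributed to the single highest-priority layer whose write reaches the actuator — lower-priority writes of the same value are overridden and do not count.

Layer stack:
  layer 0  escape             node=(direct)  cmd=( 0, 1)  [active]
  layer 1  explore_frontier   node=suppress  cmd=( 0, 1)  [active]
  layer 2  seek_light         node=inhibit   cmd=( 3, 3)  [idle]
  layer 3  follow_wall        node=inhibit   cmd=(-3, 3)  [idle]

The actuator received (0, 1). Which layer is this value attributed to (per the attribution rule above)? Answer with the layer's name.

explore_frontier

layer 0 (escape) active — direct: (0, 1)
layer 1 (explore_frontier) active — suppresses: (0, 1)
layer 2 (seek_light) idle — unchanged: (0, 1)
layer 3 (follow_wall) idle — unchanged: (0, 1)
→ actuator (0, 1)
last writer: layer 1 = explore_frontier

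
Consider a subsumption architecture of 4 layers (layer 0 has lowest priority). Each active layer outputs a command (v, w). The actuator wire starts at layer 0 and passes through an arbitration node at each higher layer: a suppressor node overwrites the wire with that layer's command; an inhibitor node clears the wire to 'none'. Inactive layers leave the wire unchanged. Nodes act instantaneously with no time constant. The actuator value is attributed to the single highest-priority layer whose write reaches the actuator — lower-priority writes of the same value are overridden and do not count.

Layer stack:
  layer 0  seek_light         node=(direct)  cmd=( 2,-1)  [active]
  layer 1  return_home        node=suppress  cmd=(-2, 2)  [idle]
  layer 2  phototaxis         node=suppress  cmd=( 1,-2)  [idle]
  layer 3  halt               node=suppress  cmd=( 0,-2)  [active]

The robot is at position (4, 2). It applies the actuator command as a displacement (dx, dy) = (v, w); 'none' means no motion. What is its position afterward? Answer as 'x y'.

4 0

[0] seek_light on; wire := (2, -1)
[1] return_home off; pass (2, -1)
[2] phototaxis off; pass (2, -1)
[3] halt on (suppress); wire := (0, -2)
output (0, -2)
position: (4, 2) + (0, -2) = (4, 0)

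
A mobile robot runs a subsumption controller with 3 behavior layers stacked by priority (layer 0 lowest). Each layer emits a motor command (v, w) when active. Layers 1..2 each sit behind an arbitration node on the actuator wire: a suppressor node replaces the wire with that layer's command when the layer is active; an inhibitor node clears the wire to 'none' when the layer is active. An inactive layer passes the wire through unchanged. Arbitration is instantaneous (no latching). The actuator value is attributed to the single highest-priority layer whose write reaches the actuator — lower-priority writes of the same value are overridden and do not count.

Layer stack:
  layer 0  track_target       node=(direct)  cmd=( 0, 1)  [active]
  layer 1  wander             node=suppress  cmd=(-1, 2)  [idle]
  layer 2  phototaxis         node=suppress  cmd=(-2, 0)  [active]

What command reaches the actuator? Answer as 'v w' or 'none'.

-2 0

L0 track_target: active, feeds wire = (0, 1)
L1 wander: idle → wire stays (0, 1)
L2 phototaxis: active, suppressor → wire = (-2, 0)
actuator = (-2, 0)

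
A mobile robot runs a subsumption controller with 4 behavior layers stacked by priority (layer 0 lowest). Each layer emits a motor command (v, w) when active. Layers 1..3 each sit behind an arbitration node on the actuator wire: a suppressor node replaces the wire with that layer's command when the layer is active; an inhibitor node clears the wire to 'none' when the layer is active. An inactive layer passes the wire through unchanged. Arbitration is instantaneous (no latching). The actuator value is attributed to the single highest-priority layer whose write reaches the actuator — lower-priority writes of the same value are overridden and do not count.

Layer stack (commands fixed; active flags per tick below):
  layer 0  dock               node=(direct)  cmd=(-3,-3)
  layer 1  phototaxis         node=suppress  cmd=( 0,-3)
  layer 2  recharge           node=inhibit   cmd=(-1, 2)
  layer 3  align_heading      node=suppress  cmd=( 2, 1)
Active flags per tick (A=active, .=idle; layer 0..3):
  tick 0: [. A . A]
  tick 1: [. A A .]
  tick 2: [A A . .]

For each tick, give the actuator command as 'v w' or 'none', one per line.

tick 0:
  layer 0 (dock) idle — none
  layer 1 (phototaxis) active — suppresses: (0, -3)
  layer 2 (recharge) idle — unchanged: (0, -3)
  layer 3 (align_heading) active — suppresses: (2, 1)
  → actuator (2, 1)
tick 1:
  layer 0 (dock) idle — none
  layer 1 (phototaxis) active — suppresses: (0, -3)
  layer 2 (recharge) active — inhibits: none
  layer 3 (align_heading) idle — unchanged: none
  → actuator none
tick 2:
  layer 0 (dock) active — direct: (-3, -3)
  layer 1 (phototaxis) active — suppresses: (0, -3)
  layer 2 (recharge) idle — unchanged: (0, -3)
  layer 3 (align_heading) idle — unchanged: (0, -3)
  → actuator (0, -3)

2 1
none
0 -3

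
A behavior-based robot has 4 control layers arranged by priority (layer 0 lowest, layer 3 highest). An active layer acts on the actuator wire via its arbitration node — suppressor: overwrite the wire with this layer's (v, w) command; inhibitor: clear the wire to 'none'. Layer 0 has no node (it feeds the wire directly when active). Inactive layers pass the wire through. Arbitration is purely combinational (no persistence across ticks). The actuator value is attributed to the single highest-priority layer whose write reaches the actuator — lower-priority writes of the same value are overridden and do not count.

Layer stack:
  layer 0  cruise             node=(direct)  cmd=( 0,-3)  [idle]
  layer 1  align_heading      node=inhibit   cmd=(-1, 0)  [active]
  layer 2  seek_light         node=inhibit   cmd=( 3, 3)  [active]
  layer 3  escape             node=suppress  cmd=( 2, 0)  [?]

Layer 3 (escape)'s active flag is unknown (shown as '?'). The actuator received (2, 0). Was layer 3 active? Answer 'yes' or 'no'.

If layer 3 is active=yes:
  actuator would be (2, 0)
If layer 3 is active=no:
  actuator would be none
Observed (2, 0), so layer 3 was active.

yes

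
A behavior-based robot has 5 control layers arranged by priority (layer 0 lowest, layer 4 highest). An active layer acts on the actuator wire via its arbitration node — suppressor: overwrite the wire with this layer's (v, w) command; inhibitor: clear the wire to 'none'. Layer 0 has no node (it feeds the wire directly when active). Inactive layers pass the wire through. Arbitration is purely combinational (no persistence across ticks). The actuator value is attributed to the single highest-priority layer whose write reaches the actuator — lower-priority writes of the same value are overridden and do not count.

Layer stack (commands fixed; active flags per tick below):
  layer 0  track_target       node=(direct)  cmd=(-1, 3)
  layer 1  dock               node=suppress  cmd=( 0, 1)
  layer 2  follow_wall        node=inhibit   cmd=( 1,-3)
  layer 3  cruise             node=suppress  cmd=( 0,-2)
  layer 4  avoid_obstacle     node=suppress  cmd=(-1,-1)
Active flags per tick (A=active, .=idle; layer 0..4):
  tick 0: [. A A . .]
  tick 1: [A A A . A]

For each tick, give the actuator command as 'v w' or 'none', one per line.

tick 0:
  layer 0 (track_target) idle — none
  layer 1 (dock) active — suppresses: (0, 1)
  layer 2 (follow_wall) active — inhibits: none
  layer 3 (cruise) idle — unchanged: none
  layer 4 (avoid_obstacle) idle — unchanged: none
  → actuator none
tick 1:
  layer 0 (track_target) active — direct: (-1, 3)
  layer 1 (dock) active — suppresses: (0, 1)
  layer 2 (follow_wall) active — inhibits: none
  layer 3 (cruise) idle — unchanged: none
  layer 4 (avoid_obstacle) active — suppresses: (-1, -1)
  → actuator (-1, -1)

none
-1 -1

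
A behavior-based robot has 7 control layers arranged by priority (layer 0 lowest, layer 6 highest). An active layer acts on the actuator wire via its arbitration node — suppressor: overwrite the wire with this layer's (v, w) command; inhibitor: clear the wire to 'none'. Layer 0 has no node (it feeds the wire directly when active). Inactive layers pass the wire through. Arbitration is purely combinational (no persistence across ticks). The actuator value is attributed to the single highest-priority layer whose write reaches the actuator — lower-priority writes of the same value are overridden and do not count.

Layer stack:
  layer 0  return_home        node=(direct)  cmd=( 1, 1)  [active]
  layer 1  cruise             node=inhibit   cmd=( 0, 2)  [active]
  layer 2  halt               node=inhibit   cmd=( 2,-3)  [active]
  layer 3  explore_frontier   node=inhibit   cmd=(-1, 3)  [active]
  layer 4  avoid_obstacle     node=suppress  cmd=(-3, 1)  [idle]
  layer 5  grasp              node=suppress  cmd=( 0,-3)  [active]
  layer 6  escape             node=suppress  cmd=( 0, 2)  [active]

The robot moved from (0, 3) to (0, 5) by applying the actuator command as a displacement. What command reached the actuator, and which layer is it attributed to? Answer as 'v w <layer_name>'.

0 2 escape

displacement = (0, 5) − (0, 3) = (0, 2)
L0 return_home: active, feeds wire = (1, 1)
L1 cruise: active, inhibitor → wire = none
L2 halt: active, inhibitor → wire = none
L3 explore_frontier: active, inhibitor → wire = none
L4 avoid_obstacle: idle → wire stays none
L5 grasp: active, suppressor → wire = (0, -3)
L6 escape: active, suppressor → wire = (0, 2)
actuator = (0, 2) — from layer 6 (escape)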